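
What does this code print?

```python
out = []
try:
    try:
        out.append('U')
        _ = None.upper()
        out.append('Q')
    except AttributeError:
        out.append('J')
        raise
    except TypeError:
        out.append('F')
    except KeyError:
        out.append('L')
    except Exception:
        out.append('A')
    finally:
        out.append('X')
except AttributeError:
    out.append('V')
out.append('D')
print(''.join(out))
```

Execution trace: 'U' (inner try body) → 'J' (inner except AttributeError) → 'X' (inner finally) → 'V' (outer except AttributeError) → 'D' (after the try/except). Output: UJXVD

Answer: UJXVD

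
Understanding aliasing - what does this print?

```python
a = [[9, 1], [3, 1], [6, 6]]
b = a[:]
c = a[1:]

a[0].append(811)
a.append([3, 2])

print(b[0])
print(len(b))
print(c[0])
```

Key concept: slice with nested mutation.
Step by step:
`a = [[9, 1], [3, 1], [6, 6]]` → a = [[9, 1], [3, 1], [6, 6]]
`b = a[:]` → b = [[9, 1], [3, 1], [6, 6]]
`c = a[1:]` → c = [[3, 1], [6, 6]]
`a[0].append(811)` → a = [[9, 1, 811], [3, 1], [6, 6]]; b = [[9, 1, 811], [3, 1], [6, 6]]
`a.append([3, 2])` → a = [[9, 1, 811], [3, 1], [6, 6], [3, 2]]
`print(b[0])` → prints [9, 1, 811]
`print(len(b))` → prints 3
`print(c[0])` → prints [3, 1]

Answer:
[9, 1, 811]
3
[3, 1]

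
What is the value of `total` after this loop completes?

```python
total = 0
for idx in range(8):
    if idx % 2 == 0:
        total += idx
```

Sum of even numbers 0 to 7
`total` takes the values: 0 → 2 → 6 → 12

Answer: 12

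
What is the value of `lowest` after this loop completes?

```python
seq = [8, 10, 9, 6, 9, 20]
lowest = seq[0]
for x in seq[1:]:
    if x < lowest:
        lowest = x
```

Minimum of [8, 10, 9, 6, 9, 20]
`lowest` takes the values: 8 → 6

Answer: 6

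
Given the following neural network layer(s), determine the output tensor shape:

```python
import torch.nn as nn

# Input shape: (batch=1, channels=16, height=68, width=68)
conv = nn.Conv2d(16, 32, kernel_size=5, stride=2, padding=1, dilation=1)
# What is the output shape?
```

Input: (1, 16, 68, 68) -> Output: (1, 32, 33, 33)

Answer: (1, 32, 33, 33)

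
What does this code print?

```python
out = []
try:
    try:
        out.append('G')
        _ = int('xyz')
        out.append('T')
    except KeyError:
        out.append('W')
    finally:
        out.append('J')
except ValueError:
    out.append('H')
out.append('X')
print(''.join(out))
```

Execution trace: 'G' (inner try body) → 'J' (inner finally) → 'H' (outer except ValueError) → 'X' (after the try/except). Output: GJHX

Answer: GJHX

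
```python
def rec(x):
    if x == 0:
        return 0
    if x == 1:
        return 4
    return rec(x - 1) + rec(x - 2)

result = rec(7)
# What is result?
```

Build up from base cases: rec(0)=0, rec(1)=4, rec(2)=4, rec(3)=8, rec(4)=12, rec(5)=20, rec(6)=32, ..., rec(7)=52

Answer: 52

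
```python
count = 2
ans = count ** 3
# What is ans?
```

Trace:
`count = 2` → count = 2
`ans = count ** 3` → ans = 8
So ans = 8

Answer: 8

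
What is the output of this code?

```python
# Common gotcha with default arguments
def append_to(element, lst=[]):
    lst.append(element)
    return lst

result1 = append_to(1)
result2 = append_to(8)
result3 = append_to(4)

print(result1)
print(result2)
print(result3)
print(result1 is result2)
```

Key concept: mutable default argument gotcha.
Step by step:
`result1 = append_to(1)` → result1 = [1]
`result2 = append_to(8)` → result1 = [1, 8] (same object as result2); result2 = [1, 8] (same object as result1)
`result3 = append_to(4)` → result1 = [1, 8, 4] (same object as result2, result3); result2 = [1, 8, 4] (same object as result1, result3); result3 = [1, 8, 4] (same object as result1, result2)
`print(result1)` → prints [1, 8, 4]
`print(result2)` → prints [1, 8, 4]
`print(result3)` → prints [1, 8, 4]
`print(result1 is result2)` → prints True

Answer:
[1, 8, 4]
[1, 8, 4]
[1, 8, 4]
True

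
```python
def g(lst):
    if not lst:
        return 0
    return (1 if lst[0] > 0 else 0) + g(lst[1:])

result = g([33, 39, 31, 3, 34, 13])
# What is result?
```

Count of positive elements in [33, 39, 31, 3, 34, 13] = 6

Answer: 6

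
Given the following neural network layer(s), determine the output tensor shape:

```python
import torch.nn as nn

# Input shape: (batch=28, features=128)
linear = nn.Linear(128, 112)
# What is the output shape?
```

Input: (28, 128) -> Output: (28, 112)

Answer: (28, 112)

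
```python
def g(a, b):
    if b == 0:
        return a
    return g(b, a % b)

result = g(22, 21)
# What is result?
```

g(22, 21) -> g(21, 1) -> g(1, 0) -> 1

Answer: 1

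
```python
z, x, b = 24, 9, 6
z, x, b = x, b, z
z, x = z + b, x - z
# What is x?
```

Trace:
`z, x, b = 24, 9, 6` → z = 24; x = 9; b = 6
`z, x, b = x, b, z` → z = 9; x = 6; b = 24
`z, x = z + b, x - z` → z = 33; x = -3
So x = -3

Answer: -3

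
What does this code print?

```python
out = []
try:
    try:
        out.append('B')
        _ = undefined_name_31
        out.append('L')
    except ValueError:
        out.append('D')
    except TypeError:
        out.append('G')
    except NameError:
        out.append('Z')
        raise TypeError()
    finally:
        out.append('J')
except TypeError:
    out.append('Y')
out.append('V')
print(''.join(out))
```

Execution trace: 'B' (inner try body) → 'Z' (inner except NameError) → 'J' (inner finally) → 'Y' (outer except TypeError) → 'V' (after the try/except). Output: BZJYV

Answer: BZJYV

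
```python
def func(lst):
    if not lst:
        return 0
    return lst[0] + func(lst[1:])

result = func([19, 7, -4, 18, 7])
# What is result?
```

19 + 7 + (-4) + 18 + 7 + 0 = 47

Answer: 47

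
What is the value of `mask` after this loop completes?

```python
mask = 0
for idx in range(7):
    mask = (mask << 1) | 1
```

Build 7 consecutive 1-bits: 0b1111111
`mask` takes the values: 0 → 1 → 3 → 7 → 15 → 31 → 63 → 127

Answer: 127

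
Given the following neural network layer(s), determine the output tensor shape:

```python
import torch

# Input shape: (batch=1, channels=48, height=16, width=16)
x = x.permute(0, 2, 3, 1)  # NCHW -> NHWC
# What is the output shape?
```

Input: (1, 48, 16, 16) -> Output: (1, 16, 16, 48)

Answer: (1, 16, 16, 48)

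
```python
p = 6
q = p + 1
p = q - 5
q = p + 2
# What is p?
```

Trace:
`p = 6` → p = 6
`q = p + 1` → q = 7
`p = q - 5` → p = 2
`q = p + 2` → q = 4
So p = 2

Answer: 2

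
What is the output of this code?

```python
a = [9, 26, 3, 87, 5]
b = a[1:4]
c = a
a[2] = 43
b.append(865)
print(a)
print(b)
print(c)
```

Key concept: slice vs alias.
Step by step:
`a = [9, 26, 3, 87, 5]` → a = [9, 26, 3, 87, 5]
`b = a[1:4]` → b = [26, 3, 87]
`c = a` → c = [9, 26, 3, 87, 5] (same object as a)
`a[2] = 43` → a = [9, 26, 43, 87, 5] (same object as c); c = [9, 26, 43, 87, 5] (same object as a)
`b.append(865)` → b = [26, 3, 87, 865]
`print(a)` → prints [9, 26, 43, 87, 5]
`print(b)` → prints [26, 3, 87, 865]
`print(c)` → prints [9, 26, 43, 87, 5]

Answer:
[9, 26, 43, 87, 5]
[26, 3, 87, 865]
[9, 26, 43, 87, 5]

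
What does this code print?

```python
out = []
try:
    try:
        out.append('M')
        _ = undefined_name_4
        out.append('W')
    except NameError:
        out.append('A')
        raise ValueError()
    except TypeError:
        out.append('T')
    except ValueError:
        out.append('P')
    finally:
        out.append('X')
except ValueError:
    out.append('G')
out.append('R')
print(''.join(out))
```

Execution trace: 'M' (inner try body) → 'A' (inner except NameError) → 'X' (inner finally) → 'G' (outer except ValueError) → 'R' (after the try/except). Output: MAXGR

Answer: MAXGR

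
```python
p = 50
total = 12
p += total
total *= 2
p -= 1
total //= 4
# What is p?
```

Trace:
`p = 50` → p = 50
`total = 12` → total = 12
`p += total` → p = 62
`total *= 2` → total = 24
`p -= 1` → p = 61
`total //= 4` → total = 6
So p = 61

Answer: 61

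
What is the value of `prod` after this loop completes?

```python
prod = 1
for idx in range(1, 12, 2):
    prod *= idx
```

Product of 1, 3, 5, ... up to 11
`prod` takes the values: 1 → 3 → 15 → 105 → 945 → 10395

Answer: 10395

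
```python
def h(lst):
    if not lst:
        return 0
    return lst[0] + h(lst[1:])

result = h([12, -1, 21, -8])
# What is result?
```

12 + (-1) + 21 + (-8) + 0 = 24

Answer: 24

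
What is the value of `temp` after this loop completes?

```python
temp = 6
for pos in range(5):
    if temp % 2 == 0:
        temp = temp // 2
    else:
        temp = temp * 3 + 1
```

Collatz-style transformation from 6
`temp` takes the values: 6 → 3 → 10 → 5 → 16 → 8

Answer: 8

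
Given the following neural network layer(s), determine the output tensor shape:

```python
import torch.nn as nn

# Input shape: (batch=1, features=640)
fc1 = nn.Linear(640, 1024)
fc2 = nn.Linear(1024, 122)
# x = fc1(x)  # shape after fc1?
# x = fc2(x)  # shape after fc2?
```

Input: (1, 640) -> after fc1: (1, 1024) -> Output: (1, 122)

Answer: (1, 122)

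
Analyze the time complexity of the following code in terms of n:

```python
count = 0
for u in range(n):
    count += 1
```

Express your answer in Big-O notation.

Each loop level contributes: n. Multiplying the contributions gives O(n).

Answer: O(n)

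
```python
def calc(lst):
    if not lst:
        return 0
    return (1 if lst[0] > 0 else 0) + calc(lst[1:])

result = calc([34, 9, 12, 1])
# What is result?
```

Count of positive elements in [34, 9, 12, 1] = 4

Answer: 4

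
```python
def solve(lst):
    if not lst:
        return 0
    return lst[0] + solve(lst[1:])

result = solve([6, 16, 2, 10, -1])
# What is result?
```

6 + 16 + 2 + 10 + (-1) + 0 = 33

Answer: 33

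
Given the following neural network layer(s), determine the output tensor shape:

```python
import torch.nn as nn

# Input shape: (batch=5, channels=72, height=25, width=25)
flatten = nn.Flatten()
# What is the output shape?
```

Input: (5, 72, 25, 25) -> Output: (5, 45000)

Answer: (5, 45000)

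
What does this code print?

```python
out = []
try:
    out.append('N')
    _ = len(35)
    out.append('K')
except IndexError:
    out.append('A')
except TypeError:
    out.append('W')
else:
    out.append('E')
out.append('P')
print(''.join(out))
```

Execution trace: 'N' (try body) → 'W' (except TypeError) → 'P' (after the try/except). Output: NWP

Answer: NWP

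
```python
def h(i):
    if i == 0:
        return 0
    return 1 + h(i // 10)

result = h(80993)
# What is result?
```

Count of digits of 80993: 5

Answer: 5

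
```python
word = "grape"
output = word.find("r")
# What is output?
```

Trace:
`word = "grape"` → word = 'grape'
`output = word.find("r")` → output = 1
So output = 1

Answer: 1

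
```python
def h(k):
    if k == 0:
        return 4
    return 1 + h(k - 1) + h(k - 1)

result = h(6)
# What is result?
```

h(k) = 1 + 2·h(k-1), h(0)=4. Closed form: (4+1)·2^6 - 1 = 319.

Answer: 319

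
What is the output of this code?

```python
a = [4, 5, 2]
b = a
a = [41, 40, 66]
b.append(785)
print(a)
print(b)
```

Key concept: rebinding vs mutation: a is rebound to a new list, b still points at the original.
Step by step:
`a = [4, 5, 2]` → a = [4, 5, 2]
`b = a` → b = [4, 5, 2] (same object as a)
`a = [41, 40, 66]` → a = [41, 40, 66]
`b.append(785)` → b = [4, 5, 2, 785]
`print(a)` → prints [41, 40, 66]
`print(b)` → prints [4, 5, 2, 785]

Answer:
[41, 40, 66]
[4, 5, 2, 785]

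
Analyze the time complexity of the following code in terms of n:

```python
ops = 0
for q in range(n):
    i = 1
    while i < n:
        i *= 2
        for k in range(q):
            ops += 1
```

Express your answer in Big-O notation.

Each loop level contributes: n × log n × n. Multiplying the contributions gives O(n^2 log n).

Answer: O(n^2 log n)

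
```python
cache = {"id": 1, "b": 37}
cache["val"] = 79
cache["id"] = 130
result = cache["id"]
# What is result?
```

Trace:
`cache = {"id": 1, "b": 37}` → cache = {'id': 1, 'b': 37}
`cache["val"] = 79` → cache = {'id': 1, 'b': 37, 'val': 79}
`cache["id"] = 130` → cache = {'id': 130, 'b': 37, 'val': 79}
`result = cache["id"]` → result = 130
So result = 130

Answer: 130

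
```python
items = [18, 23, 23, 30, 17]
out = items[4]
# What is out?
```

Trace:
`items = [18, 23, 23, 30, 17]` → items = [18, 23, 23, 30, 17]
`out = items[4]` → out = 17
So out = 17

Answer: 17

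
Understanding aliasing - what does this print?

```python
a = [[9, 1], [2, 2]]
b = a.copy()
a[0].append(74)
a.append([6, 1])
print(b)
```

Key concept: shallow copy with nested lists.
Step by step:
`a = [[9, 1], [2, 2]]` → a = [[9, 1], [2, 2]]
`b = a.copy()` → b = [[9, 1], [2, 2]]
`a[0].append(74)` → a = [[9, 1, 74], [2, 2]]; b = [[9, 1, 74], [2, 2]]
`a.append([6, 1])` → a = [[9, 1, 74], [2, 2], [6, 1]]
`print(b)` → prints [[9, 1, 74], [2, 2]]

Answer: [[9, 1, 74], [2, 2]]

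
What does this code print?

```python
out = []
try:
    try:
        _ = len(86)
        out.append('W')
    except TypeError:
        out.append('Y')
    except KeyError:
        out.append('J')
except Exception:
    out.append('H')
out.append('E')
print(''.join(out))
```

Execution trace: 'Y' (inner except TypeError) → 'E' (after the try/except). Output: YE

Answer: YE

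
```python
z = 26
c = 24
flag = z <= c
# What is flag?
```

Trace:
`z = 26` → z = 26
`c = 24` → c = 24
`flag = z <= c` → flag = False
So flag = False

Answer: False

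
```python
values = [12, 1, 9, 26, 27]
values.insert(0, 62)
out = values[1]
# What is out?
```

Trace:
`values = [12, 1, 9, 26, 27]` → values = [12, 1, 9, 26, 27]
`values.insert(0, 62)` → values = [62, 12, 1, 9, 26, 27]
`out = values[1]` → out = 12
So out = 12

Answer: 12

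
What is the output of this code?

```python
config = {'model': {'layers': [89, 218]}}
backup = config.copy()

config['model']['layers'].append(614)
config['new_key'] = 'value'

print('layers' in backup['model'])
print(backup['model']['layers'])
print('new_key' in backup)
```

Key concept: shallow copy gotcha with nested dict.
Step by step:
`config = {'model': {'layers': [89, 218]}}` → config = {'model': {'layers': [89, 218]}}
`backup = config.copy()` → backup = {'model': {'layers': [89, 218]}}
`config['model']['layers'].append(614)` → config = {'model': {'layers': [89, 218, 614]}}; backup = {'model': {'layers': [89, 218, 614]}}
`config['new_key'] = 'value'` → config = {'model': {'layers': [89, 218, 614]}, 'new_key': 'value'}
`print('layers' in backup['model'])` → prints True
`print(backup['model']['layers'])` → prints [89, 218, 614]
`print('new_key' in backup)` → prints False

Answer:
True
[89, 218, 614]
False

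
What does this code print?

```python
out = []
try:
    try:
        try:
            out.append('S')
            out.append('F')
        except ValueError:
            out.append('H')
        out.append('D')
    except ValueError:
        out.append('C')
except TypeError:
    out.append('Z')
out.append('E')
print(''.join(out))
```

Execution trace: 'S' (inner try body) → 'F' (inner try body, no exception) → 'D' (try body, no exception) → 'E' (after the try/except). Output: SFDE

Answer: SFDE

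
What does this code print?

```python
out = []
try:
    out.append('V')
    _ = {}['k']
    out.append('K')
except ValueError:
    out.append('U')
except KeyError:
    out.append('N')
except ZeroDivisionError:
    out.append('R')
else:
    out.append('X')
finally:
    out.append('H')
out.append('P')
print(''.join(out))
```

Execution trace: 'V' (try body) → 'N' (except KeyError) → 'H' (finally) → 'P' (after the try/except). Output: VNHP

Answer: VNHP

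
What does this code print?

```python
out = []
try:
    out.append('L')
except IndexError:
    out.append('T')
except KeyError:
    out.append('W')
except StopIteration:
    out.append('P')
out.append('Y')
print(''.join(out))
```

Execution trace: 'L' (try body, no exception) → 'Y' (after the try/except). Output: LY

Answer: LY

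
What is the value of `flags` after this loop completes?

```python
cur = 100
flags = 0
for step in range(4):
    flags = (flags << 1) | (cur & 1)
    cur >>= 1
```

Reverse lowest 4 bits of 100
`flags` takes the values: 0 → 1 → 2

Answer: 2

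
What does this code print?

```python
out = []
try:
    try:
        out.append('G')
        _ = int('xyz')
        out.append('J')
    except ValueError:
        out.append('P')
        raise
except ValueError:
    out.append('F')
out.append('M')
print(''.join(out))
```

Execution trace: 'G' (inner try body) → 'P' (inner except ValueError) → 'F' (outer except ValueError) → 'M' (after the try/except). Output: GPFM

Answer: GPFM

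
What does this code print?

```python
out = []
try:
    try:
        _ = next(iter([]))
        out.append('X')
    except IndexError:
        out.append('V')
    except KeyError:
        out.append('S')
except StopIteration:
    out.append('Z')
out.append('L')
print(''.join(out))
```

Execution trace: 'Z' (outer except StopIteration) → 'L' (after the try/except). Output: ZL

Answer: ZL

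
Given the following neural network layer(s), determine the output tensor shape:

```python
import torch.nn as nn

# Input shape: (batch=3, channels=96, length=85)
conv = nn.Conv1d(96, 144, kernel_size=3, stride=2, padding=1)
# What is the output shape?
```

Input: (3, 96, 85) -> Output: (3, 144, 43)

Answer: (3, 144, 43)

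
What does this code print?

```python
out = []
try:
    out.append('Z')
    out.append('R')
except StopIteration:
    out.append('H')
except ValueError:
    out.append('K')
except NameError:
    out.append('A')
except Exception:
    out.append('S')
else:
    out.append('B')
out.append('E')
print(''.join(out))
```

Execution trace: 'Z' (try body) → 'R' (try body, no exception) → 'B' (else) → 'E' (after the try/except). Output: ZRBE

Answer: ZRBE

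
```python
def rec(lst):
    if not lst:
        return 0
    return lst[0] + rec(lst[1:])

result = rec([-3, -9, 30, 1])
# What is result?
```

(-3) + (-9) + 30 + 1 + 0 = 19

Answer: 19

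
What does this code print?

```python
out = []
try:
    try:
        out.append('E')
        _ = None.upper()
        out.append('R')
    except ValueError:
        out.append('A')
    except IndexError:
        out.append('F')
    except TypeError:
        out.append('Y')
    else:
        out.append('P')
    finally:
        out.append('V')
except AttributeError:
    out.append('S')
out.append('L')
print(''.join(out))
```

Execution trace: 'E' (try body) → 'V' (finally) → 'S' (outer except AttributeError) → 'L' (after the try/except). Output: EVSL

Answer: EVSL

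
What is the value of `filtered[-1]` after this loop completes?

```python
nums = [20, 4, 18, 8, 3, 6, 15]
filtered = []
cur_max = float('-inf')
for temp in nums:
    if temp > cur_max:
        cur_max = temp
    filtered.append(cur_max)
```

Running max ends at 20
`filtered` takes the values: [] → [20] → [20, 20] → [20, 20, 20] → [20, 20, 20, 20] → [20, 20, 20, 20, 20] → [20, 20, 20, 20, 20, 20] → [20, 20, 20, 20, 20, 20, 20]
So `filtered[-1]` = 20

Answer: 20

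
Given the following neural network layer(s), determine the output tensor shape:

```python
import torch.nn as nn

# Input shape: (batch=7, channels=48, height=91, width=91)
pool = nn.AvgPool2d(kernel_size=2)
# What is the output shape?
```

Input: (7, 48, 91, 91) -> Output: (7, 48, 45, 45)

Answer: (7, 48, 45, 45)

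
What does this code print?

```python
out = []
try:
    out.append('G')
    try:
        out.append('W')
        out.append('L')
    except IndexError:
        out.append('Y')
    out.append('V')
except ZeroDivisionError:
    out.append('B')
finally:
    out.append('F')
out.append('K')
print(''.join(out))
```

Execution trace: 'G' (try body) → 'W' (inner try body) → 'L' (inner try body, no exception) → 'V' (try body, no exception) → 'F' (finally) → 'K' (after the try/except). Output: GWLVFK

Answer: GWLVFK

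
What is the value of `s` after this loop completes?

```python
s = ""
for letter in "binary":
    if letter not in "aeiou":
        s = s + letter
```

Remove vowels from 'binary'
`s` takes the values: "" → "b" → "bn" → "bnr" → "bnry"

Answer: "bnry"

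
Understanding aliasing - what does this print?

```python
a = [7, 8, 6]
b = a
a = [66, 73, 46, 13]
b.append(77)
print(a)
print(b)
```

Key concept: rebinding vs mutation: a is rebound to a new list, b still points at the original.
Step by step:
`a = [7, 8, 6]` → a = [7, 8, 6]
`b = a` → b = [7, 8, 6] (same object as a)
`a = [66, 73, 46, 13]` → a = [66, 73, 46, 13]
`b.append(77)` → b = [7, 8, 6, 77]
`print(a)` → prints [66, 73, 46, 13]
`print(b)` → prints [7, 8, 6, 77]

Answer:
[66, 73, 46, 13]
[7, 8, 6, 77]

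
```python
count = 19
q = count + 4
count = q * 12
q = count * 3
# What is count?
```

Trace:
`count = 19` → count = 19
`q = count + 4` → q = 23
`count = q * 12` → count = 276
`q = count * 3` → q = 828
So count = 276

Answer: 276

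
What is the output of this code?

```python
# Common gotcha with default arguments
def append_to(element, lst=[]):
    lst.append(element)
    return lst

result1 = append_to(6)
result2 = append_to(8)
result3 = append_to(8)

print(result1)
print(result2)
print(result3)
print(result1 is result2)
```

Key concept: mutable default argument gotcha.
Step by step:
`result1 = append_to(6)` → result1 = [6]
`result2 = append_to(8)` → result1 = [6, 8] (same object as result2); result2 = [6, 8] (same object as result1)
`result3 = append_to(8)` → result1 = [6, 8, 8] (same object as result2, result3); result2 = [6, 8, 8] (same object as result1, result3); result3 = [6, 8, 8] (same object as result1, result2)
`print(result1)` → prints [6, 8, 8]
`print(result2)` → prints [6, 8, 8]
`print(result3)` → prints [6, 8, 8]
`print(result1 is result2)` → prints True

Answer:
[6, 8, 8]
[6, 8, 8]
[6, 8, 8]
True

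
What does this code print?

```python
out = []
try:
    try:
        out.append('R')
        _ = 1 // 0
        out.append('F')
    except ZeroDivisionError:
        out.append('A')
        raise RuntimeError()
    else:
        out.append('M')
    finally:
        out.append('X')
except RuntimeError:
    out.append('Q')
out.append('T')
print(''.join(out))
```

Execution trace: 'R' (try body) → 'A' (except ZeroDivisionError) → 'X' (finally) → 'Q' (outer except RuntimeError) → 'T' (after the try/except). Output: RAXQT

Answer: RAXQT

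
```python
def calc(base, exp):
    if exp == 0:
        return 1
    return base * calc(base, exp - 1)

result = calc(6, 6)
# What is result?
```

calc(6, 6) = 6 * 6 * 6 * 6 * 6 * 6 = 46656

Answer: 46656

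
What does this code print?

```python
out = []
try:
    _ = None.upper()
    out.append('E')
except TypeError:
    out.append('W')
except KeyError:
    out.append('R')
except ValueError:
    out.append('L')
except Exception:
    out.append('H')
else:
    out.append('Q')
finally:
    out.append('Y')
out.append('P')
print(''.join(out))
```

Execution trace: 'H' (except Exception) → 'Y' (finally) → 'P' (after the try/except). Output: HYP

Answer: HYP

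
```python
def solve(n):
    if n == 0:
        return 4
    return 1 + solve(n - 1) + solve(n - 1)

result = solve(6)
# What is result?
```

solve(n) = 1 + 2·solve(n-1), solve(0)=4. Closed form: (4+1)·2^6 - 1 = 319.

Answer: 319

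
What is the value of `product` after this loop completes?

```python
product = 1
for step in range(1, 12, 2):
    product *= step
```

Product of 1, 3, 5, ... up to 11
`product` takes the values: 1 → 3 → 15 → 105 → 945 → 10395

Answer: 10395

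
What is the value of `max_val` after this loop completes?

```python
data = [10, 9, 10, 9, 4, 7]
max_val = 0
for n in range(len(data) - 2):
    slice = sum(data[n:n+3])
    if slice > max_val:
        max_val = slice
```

Max sum of 3-element window in [10, 9, 10, 9, 4, 7]
`max_val` takes the values: 0 → 29

Answer: 29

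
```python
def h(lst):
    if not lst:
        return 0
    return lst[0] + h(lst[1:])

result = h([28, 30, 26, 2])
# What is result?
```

28 + 30 + 26 + 2 + 0 = 86

Answer: 86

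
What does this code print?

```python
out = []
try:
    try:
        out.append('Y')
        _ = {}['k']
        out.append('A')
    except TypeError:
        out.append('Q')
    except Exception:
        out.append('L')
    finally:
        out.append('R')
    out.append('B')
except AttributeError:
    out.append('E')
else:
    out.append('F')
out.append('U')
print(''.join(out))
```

Execution trace: 'Y' (inner try body) → 'L' (inner except Exception) → 'R' (inner finally) → 'B' (try body, no exception) → 'F' (else) → 'U' (after the try/except). Output: YLRBFU

Answer: YLRBFU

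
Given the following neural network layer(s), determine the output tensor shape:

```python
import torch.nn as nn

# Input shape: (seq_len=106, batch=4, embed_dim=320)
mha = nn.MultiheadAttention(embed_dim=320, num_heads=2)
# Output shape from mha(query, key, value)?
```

Input: (106, 4, 320) -> Output: (106, 4, 320)

Answer: (106, 4, 320)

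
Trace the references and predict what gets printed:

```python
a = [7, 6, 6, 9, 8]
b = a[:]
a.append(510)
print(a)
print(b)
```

Key concept: slice [:] creates copy.
Step by step:
`a = [7, 6, 6, 9, 8]` → a = [7, 6, 6, 9, 8]
`b = a[:]` → b = [7, 6, 6, 9, 8]
`a.append(510)` → a = [7, 6, 6, 9, 8, 510]
`print(a)` → prints [7, 6, 6, 9, 8, 510]
`print(b)` → prints [7, 6, 6, 9, 8]

Answer:
[7, 6, 6, 9, 8, 510]
[7, 6, 6, 9, 8]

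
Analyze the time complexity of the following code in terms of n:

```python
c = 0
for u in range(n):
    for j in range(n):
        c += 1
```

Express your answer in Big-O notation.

Each loop level contributes: n × n. Multiplying the contributions gives O(n^2).

Answer: O(n^2)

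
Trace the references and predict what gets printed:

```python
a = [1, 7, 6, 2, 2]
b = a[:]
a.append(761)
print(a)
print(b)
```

Key concept: slice [:] creates copy.
Step by step:
`a = [1, 7, 6, 2, 2]` → a = [1, 7, 6, 2, 2]
`b = a[:]` → b = [1, 7, 6, 2, 2]
`a.append(761)` → a = [1, 7, 6, 2, 2, 761]
`print(a)` → prints [1, 7, 6, 2, 2, 761]
`print(b)` → prints [1, 7, 6, 2, 2]

Answer:
[1, 7, 6, 2, 2, 761]
[1, 7, 6, 2, 2]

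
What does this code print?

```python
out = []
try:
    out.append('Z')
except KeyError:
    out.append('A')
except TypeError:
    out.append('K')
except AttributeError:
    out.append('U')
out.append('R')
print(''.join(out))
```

Execution trace: 'Z' (try body, no exception) → 'R' (after the try/except). Output: ZR

Answer: ZR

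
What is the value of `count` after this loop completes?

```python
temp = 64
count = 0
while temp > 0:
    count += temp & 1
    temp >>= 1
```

Count set bits in 64 (binary: 0b1000000)
`count` takes the values: 0 → 1

Answer: 1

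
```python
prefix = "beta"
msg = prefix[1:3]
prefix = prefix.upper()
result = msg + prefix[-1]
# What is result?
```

Trace:
`prefix = "beta"` → prefix = 'beta'
`msg = prefix[1:3]` → msg = 'et'
`prefix = prefix.upper()` → prefix = 'BETA'
`result = msg + prefix[-1]` → result = 'etA'
So result = 'etA'

Answer: 'etA'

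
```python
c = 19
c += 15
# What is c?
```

Trace:
`c = 19` → c = 19
`c += 15` → c = 34
So c = 34

Answer: 34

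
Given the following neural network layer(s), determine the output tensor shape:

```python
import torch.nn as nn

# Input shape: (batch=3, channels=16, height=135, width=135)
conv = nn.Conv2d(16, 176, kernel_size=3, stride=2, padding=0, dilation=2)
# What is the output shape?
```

Input: (3, 16, 135, 135) -> Output: (3, 176, 66, 66)

Answer: (3, 176, 66, 66)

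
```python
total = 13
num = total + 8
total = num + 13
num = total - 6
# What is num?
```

Trace:
`total = 13` → total = 13
`num = total + 8` → num = 21
`total = num + 13` → total = 34
`num = total - 6` → num = 28
So num = 28

Answer: 28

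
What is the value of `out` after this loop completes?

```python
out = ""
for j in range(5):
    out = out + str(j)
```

Concatenate digits 0 to 4
`out` takes the values: "" → "0" → "01" → "012" → "0123" → "01234"

Answer: "01234"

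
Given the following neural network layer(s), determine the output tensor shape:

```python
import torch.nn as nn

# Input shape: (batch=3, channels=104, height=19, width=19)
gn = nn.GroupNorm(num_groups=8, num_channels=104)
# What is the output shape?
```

Input: (3, 104, 19, 19) -> Output: (3, 104, 19, 19)

Answer: (3, 104, 19, 19)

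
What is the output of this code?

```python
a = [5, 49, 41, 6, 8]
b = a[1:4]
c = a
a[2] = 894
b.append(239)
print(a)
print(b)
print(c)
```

Key concept: slice vs alias.
Step by step:
`a = [5, 49, 41, 6, 8]` → a = [5, 49, 41, 6, 8]
`b = a[1:4]` → b = [49, 41, 6]
`c = a` → c = [5, 49, 41, 6, 8] (same object as a)
`a[2] = 894` → a = [5, 49, 894, 6, 8] (same object as c); c = [5, 49, 894, 6, 8] (same object as a)
`b.append(239)` → b = [49, 41, 6, 239]
`print(a)` → prints [5, 49, 894, 6, 8]
`print(b)` → prints [49, 41, 6, 239]
`print(c)` → prints [5, 49, 894, 6, 8]

Answer:
[5, 49, 894, 6, 8]
[49, 41, 6, 239]
[5, 49, 894, 6, 8]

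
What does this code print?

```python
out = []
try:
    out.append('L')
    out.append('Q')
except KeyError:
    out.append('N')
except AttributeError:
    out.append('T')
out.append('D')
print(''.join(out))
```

Execution trace: 'L' (try body) → 'Q' (try body, no exception) → 'D' (after the try/except). Output: LQD

Answer: LQD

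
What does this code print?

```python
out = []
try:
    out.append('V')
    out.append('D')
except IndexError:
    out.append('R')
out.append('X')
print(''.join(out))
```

Execution trace: 'V' (try body) → 'D' (try body, no exception) → 'X' (after the try/except). Output: VDX

Answer: VDX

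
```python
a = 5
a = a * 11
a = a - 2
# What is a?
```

Trace:
`a = 5` → a = 5
`a = a * 11` → a = 55
`a = a - 2` → a = 53
So a = 53

Answer: 53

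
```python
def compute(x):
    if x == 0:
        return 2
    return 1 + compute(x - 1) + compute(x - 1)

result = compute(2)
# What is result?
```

compute(x) = 1 + 2·compute(x-1), compute(0)=2. Closed form: (2+1)·2^2 - 1 = 11.

Answer: 11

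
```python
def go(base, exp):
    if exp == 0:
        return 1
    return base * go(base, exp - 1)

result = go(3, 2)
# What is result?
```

go(3, 2) = 3 * 3 = 9

Answer: 9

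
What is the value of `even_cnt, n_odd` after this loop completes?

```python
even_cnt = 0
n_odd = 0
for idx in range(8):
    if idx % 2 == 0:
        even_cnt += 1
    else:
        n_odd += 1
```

Count evens and odds in range(8)
`even_cnt, n_odd` takes the values: (0, 0) → (1, 0) → (1, 1) → (2, 1) → (2, 2) → (3, 2) → (3, 3) → (4, 3) → (4, 4)

Answer: 4, 4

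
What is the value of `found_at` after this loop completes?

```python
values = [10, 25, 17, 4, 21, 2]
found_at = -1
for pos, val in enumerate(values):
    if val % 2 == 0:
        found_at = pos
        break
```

First even number index in [10, 25, 17, 4, 21, 2]
`found_at` takes the values: -1 → 0

Answer: 0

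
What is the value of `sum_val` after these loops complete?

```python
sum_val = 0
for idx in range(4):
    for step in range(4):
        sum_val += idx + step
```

Sum of all idx+step for idx,step in 4x4
`sum_val` takes the values: 0 → 1 → 3 → 6 → 7 → 9 → 12 → 16 → 18 → 21 → 25 → 30 → 33 → 37 → 42 → 48

Answer: 48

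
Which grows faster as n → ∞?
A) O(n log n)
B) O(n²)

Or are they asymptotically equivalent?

O(n log n) vs O(n²): Higher order terms dominate.

Answer: B) O(n²) grows faster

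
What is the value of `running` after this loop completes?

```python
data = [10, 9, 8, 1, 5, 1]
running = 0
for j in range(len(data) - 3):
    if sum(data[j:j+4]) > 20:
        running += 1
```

Count windows with sum > 20
`running` takes the values: 0 → 1 → 2

Answer: 2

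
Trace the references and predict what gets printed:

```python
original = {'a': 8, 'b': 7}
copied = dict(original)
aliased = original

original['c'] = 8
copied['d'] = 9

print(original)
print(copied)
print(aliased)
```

Key concept: dict() creates copy, assignment creates alias.
Step by step:
`original = {'a': 8, 'b': 7}` → original = {'a': 8, 'b': 7}
`copied = dict(original)` → copied = {'a': 8, 'b': 7}
`aliased = original` → aliased = {'a': 8, 'b': 7} (same object as original)
`original['c'] = 8` → original = {'a': 8, 'b': 7, 'c': 8} (same object as aliased); aliased = {'a': 8, 'b': 7, 'c': 8} (same object as original)
`copied['d'] = 9` → copied = {'a': 8, 'b': 7, 'd': 9}
`print(original)` → prints {'a': 8, 'b': 7, 'c': 8}
`print(copied)` → prints {'a': 8, 'b': 7, 'd': 9}
`print(aliased)` → prints {'a': 8, 'b': 7, 'c': 8}

Answer:
{'a': 8, 'b': 7, 'c': 8}
{'a': 8, 'b': 7, 'd': 9}
{'a': 8, 'b': 7, 'c': 8}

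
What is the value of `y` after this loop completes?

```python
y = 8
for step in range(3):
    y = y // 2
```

Halve 3 times: 8 // 2^3 = 1
`y` takes the values: 8 → 4 → 2 → 1

Answer: 1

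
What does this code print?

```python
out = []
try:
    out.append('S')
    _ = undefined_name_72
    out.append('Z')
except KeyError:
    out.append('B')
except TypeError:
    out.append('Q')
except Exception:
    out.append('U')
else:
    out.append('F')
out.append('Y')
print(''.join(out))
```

Execution trace: 'S' (try body) → 'U' (except Exception) → 'Y' (after the try/except). Output: SUY

Answer: SUY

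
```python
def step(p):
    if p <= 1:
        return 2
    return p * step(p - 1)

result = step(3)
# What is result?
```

step(3) = 3 * 2 * 2 = 12

Answer: 12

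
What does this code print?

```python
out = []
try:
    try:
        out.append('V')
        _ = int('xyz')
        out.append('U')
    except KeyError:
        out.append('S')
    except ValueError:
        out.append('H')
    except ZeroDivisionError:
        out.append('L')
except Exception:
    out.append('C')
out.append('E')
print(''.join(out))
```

Execution trace: 'V' (inner try body) → 'H' (inner except ValueError) → 'E' (after the try/except). Output: VHE

Answer: VHE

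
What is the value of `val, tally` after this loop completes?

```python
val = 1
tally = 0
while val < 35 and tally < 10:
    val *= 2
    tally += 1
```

Double until >= 35 or 10 iterations
`val, tally` takes the values: (1, 0) → (2, 0) → (2, 1) → (4, 1) → (4, 2) → (8, 2) → (8, 3) → (16, 3) → (16, 4) → (32, 4) → (32, 5) → (64, 5) → (64, 6)

Answer: 64, 6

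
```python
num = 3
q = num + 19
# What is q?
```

Trace:
`num = 3` → num = 3
`q = num + 19` → q = 22
So q = 22

Answer: 22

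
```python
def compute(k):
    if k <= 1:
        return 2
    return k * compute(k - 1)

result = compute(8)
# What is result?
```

compute(8) = 8 * 7 * 6 * 5 * 4 * 3 * 2 * 2 = 80640

Answer: 80640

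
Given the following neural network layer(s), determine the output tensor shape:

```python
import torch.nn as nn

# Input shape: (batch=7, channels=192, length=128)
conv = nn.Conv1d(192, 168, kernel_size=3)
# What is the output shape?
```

Input: (7, 192, 128) -> Output: (7, 168, 126)

Answer: (7, 168, 126)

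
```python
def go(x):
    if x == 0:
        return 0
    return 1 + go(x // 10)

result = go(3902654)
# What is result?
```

Count of digits of 3902654: 7

Answer: 7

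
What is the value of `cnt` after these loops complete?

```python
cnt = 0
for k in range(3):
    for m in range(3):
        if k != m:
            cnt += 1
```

3² - 3 (exclude diagonal)
`cnt` takes the values: 0 → 1 → 2 → 3 → 4 → 5 → 6

Answer: 6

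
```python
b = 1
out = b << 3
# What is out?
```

Trace:
`b = 1` → b = 1
`out = b << 3` → out = 8
So out = 8

Answer: 8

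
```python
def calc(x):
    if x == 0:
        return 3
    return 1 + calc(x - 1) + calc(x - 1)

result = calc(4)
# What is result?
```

calc(x) = 1 + 2·calc(x-1), calc(0)=3. Closed form: (3+1)·2^4 - 1 = 63.

Answer: 63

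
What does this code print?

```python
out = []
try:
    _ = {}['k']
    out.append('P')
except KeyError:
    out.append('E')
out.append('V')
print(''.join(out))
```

Execution trace: 'E' (except KeyError) → 'V' (after the try/except). Output: EV

Answer: EV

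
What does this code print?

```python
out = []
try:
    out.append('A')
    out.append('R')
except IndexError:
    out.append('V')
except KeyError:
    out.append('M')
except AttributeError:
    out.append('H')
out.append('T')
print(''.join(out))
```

Execution trace: 'A' (try body) → 'R' (try body, no exception) → 'T' (after the try/except). Output: ART

Answer: ART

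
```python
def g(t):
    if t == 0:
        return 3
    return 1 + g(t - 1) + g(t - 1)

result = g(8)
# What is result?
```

g(t) = 1 + 2·g(t-1), g(0)=3. Closed form: (3+1)·2^8 - 1 = 1023.

Answer: 1023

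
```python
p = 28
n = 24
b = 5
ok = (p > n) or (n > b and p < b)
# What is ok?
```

Trace:
`p = 28` → p = 28
`n = 24` → n = 24
`b = 5` → b = 5
`ok = (p > n) or (n > b and p < b)` → ok = True
So ok = True

Answer: True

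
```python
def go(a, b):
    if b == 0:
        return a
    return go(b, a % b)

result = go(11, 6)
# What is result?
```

go(11, 6) -> go(6, 5) -> go(5, 1) -> go(1, 0) -> 1

Answer: 1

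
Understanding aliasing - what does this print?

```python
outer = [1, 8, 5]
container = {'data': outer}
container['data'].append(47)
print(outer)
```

Key concept: dict holds reference to list.
Step by step:
`outer = [1, 8, 5]` → outer = [1, 8, 5]
`container = {'data': outer}` → container = {'data': [1, 8, 5]}
`container['data'].append(47)` → outer = [1, 8, 5, 47]; container = {'data': [1, 8, 5, 47]}
`print(outer)` → prints [1, 8, 5, 47]

Answer: [1, 8, 5, 47]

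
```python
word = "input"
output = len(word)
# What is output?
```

Trace:
`word = "input"` → word = 'input'
`output = len(word)` → output = 5
So output = 5

Answer: 5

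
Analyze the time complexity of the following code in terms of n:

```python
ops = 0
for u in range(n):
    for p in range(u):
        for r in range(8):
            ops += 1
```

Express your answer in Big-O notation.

Each loop level contributes: n × n × 1. Multiplying the contributions gives O(n^2).

Answer: O(n^2)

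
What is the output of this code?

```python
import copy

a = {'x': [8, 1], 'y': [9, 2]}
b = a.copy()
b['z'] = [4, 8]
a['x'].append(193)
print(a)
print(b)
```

Key concept: shallow copy of dict with mutable values.
Step by step:
`a = {'x': [8, 1], 'y': [9, 2]}` → a = {'x': [8, 1], 'y': [9, 2]}
`b = a.copy()` → b = {'x': [8, 1], 'y': [9, 2]}
`b['z'] = [4, 8]` → b = {'x': [8, 1], 'y': [9, 2], 'z': [4, 8]}
`a['x'].append(193)` → a = {'x': [8, 1, 193], 'y': [9, 2]}; b = {'x': [8, 1, 193], 'y': [9, 2], 'z': [4, 8]}
`print(a)` → prints {'x': [8, 1, 193], 'y': [9, 2]}
`print(b)` → prints {'x': [8, 1, 193], 'y': [9, 2], 'z': [4, 8]}

Answer:
{'x': [8, 1, 193], 'y': [9, 2]}
{'x': [8, 1, 193], 'y': [9, 2], 'z': [4, 8]}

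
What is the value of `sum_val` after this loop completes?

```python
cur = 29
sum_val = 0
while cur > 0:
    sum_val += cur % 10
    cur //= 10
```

Sum digits of 29
`sum_val` takes the values: 0 → 9 → 11

Answer: 11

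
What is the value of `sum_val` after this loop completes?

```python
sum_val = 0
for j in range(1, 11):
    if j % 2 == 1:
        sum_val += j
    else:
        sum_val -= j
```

Add odd, subtract even
`sum_val` takes the values: 0 → 1 → -1 → 2 → -2 → 3 → -3 → 4 → -4 → 5 → -5

Answer: -5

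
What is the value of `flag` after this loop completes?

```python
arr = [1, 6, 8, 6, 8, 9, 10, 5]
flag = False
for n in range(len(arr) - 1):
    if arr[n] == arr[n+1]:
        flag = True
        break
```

Check consecutive duplicates in [1, 6, 8, 6, 8, 9, 10, 5]
`flag` takes the values: False

Answer: False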